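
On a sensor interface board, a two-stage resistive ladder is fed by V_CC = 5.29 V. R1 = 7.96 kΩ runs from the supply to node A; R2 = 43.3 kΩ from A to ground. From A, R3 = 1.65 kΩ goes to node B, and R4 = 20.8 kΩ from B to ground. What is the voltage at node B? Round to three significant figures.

Looking into the second stage from A: R3 + R4 = 22.45 kΩ appears in parallel with R2.
R2 ‖ (R3+R4) = 14.78 kΩ.
First divider: V_A = V_CC · 14.78/(7.96 + 14.78) = 3.439 V.
V_B = V_A × 0.9265 = 3.186 V.

V_B ≈ 3.19 V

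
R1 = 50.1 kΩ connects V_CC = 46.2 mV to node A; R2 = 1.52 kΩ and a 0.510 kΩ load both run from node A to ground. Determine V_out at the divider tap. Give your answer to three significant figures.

V_out ≈ 0.349 mV

R2 ‖ R_L = (1.52 × 0.510)/(1.52 + 0.510) = 0.3819 kΩ.
Voltage divider with the loaded lower leg: V_out = 46.2 × 0.3819/(50.1 + 0.3819) = 46.2 × 0.007565 = 0.3495 mV.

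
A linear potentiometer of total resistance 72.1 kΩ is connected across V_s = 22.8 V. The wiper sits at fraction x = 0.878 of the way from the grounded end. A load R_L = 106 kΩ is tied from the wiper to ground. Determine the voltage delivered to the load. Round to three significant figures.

V_out ≈ 18.7 V

Split the track: R_lower = x·R_p = 63.30 kΩ, R_upper = (1−x)·R_p = 8.796 kΩ.
(x·R_p) ‖ R_L = 39.63 kΩ.
Then V_out = V_s · 39.63/(8.796 + 39.63) = 18.66 V.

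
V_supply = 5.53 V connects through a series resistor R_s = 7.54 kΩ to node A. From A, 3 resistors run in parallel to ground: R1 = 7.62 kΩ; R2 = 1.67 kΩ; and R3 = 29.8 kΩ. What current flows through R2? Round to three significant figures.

I ≈ 0.490 mA

Combine the parallel branches: R_p = (1/7.62 + 1/1.67 + 1/29.8)⁻¹ = 1.310 kΩ.
V_A = 5.53 × 1.310/8.850 = 0.8184 V.
Branch current I = V_A/R2 = 0.8184/1.67 = 0.4900 mA.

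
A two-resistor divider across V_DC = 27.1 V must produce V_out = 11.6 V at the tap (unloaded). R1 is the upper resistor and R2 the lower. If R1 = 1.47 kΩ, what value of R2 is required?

V_out/V_DC = R2/(R1+R2) = 0.4280.
Rearranging, R2 = R1·k/(1−k) = 1.47 × 0.7484 = 1.100 kΩ.

R2 ≈ 1.10 kΩ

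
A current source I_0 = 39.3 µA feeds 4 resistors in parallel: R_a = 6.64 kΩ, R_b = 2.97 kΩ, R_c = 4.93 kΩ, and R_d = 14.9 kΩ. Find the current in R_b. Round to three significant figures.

I ≈ 17.5 µA

Total conductance ΣG = 1/6.64 + 1/2.97 + 1/4.93 + 1/14.9 = 0.7573 (units of 1/kΩ).
Current divider: I(R_b) = I_0 · G_k/ΣG = 39.3 × (0.3367/0.7573) = 39.3 × 0.4446 = 17.47 µA.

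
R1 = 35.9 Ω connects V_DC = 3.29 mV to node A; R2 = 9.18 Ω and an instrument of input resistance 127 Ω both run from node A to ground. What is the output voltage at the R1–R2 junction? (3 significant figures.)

V_out ≈ 0.634 mV

The load sits in parallel with R2, giving an effective lower resistance R2' = R2·R_L/(R2+R_L) = 8.561 Ω.
Voltage divider with the loaded lower leg: V_out = 3.29 × 8.561/(35.9 + 8.561) = 3.29 × 0.1926 = 0.6335 mV.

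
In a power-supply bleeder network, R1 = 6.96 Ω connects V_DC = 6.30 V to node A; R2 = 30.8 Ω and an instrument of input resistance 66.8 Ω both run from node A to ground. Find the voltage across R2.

V_out ≈ 4.74 V

First combine the lower leg with the load: R2 ‖ R_L = 21.08 Ω.
Voltage divider with the loaded lower leg: V_out = 6.30 × 21.08/(6.96 + 21.08) = 6.30 × 0.7518 = 4.736 V.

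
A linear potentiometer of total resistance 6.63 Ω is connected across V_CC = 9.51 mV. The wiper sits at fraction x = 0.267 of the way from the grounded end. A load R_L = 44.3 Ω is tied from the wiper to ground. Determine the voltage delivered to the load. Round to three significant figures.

The pot divides into 4.860 Ω above the wiper and 1.770 Ω below.
(x·R_p) ‖ R_L = 1.702 Ω.
Then V_out = V_CC · 1.702/(4.860 + 1.702) = 2.467 mV.

V_out ≈ 2.47 mV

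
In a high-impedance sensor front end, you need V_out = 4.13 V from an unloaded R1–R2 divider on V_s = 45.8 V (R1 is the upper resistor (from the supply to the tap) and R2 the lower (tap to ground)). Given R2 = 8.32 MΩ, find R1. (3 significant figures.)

R1 ≈ 83.9 MΩ

The divider ratio is R2/(R1+R2) = 4.13/45.8 = 0.09017.
So R1 = R2 · (V_s/V_out − 1) = 8.32 × (45.8/4.13 − 1) = 8.32 × 10.09 = 83.95 MΩ.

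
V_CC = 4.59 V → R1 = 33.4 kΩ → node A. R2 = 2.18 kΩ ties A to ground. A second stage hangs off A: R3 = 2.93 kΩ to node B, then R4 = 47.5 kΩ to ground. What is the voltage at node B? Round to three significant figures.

Node A sees R2 in parallel with the series input of stage 2, R3 + R4 = 50.43 kΩ.
Effective lower resistance at A: R2 ‖ 50.43 = 2.090 kΩ.
So V_A = 4.59 × 0.05888 = 0.2703 V.
Then the unloaded second divider: V_B = V_A × R4/(R3+R4) = 0.2703 × 0.9419 = 0.2546 V.

V_B ≈ 0.255 V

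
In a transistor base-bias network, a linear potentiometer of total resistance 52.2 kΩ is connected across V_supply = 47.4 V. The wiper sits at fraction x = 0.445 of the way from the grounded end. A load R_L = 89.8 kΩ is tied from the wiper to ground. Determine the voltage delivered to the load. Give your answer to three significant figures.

V_out ≈ 18.4 V

The pot divides into 28.97 kΩ above the wiper and 23.23 kΩ below.
R_L loads the lower segment: effective lower R = 18.46 kΩ.
Then V_out = V_supply · 18.46/(28.97 + 18.46) = 18.44 V.
(Unloaded: V_out = x·V_supply = 21.1 V.)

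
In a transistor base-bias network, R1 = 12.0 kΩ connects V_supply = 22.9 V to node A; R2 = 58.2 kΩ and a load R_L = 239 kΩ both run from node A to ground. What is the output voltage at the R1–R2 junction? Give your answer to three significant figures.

V_out ≈ 18.2 V

R2 ‖ R_L = (58.2 × 239)/(58.2 + 239) = 46.80 kΩ.
Voltage divider with the loaded lower leg: V_out = 22.9 × 46.80/(12.0 + 46.80) = 22.9 × 0.7959 = 18.23 V.
(Unloaded it would be 19.0 V; the load pulls it down.)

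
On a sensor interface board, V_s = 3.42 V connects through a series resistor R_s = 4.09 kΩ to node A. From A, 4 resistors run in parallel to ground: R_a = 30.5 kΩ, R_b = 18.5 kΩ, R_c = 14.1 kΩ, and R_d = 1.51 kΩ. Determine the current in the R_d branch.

I ≈ 0.520 mA

Combine the parallel branches: R_p = (1/30.5 + 1/18.5 + 1/14.1 + 1/1.51)⁻¹ = 1.219 kΩ.
Node voltage V_A = V_s · R_p/(R_s + R_p) = 3.42 × 0.2297 = 0.7855 V.
I(R_d) = V_A / R_d = 0.7855/1.51 = 0.5202 mA.
(Check via current divider: I_total = 0.6441 mA; share G_k/ΣG = 0.8076 → same result.)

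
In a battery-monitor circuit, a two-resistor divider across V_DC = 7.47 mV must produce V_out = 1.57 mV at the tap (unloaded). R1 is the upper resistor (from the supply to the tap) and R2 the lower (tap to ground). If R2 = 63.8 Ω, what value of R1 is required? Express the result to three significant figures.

R1 ≈ 240 Ω

V_out/V_DC = R2/(R1+R2) = 0.2102.
Rearranging, R1 = R2·(1−k)/k = 63.8 × 3.758 = 239.8 Ω.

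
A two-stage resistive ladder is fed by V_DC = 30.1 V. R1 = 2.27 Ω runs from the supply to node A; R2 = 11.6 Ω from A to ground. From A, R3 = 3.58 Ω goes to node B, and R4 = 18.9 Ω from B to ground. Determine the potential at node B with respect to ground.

V_B ≈ 19.5 V

Node A sees R2 in parallel with the series input of stage 2, R3 + R4 = 22.48 Ω.
Effective lower resistance at A: R2 ‖ 22.48 = 7.652 Ω.
So V_A = 30.1 × 0.7712 = 23.21 V.
Stage 2 is unloaded, so V_B = V_A · R4/(R3+R4) = 23.21 × 18.9/22.48 = 19.52 V.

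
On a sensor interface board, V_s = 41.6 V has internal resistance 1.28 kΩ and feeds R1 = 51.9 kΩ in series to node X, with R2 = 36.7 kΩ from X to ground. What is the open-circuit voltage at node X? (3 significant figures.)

V_th ≈ 17.0 V

R1' = 1.28 + 51.9 = 53.18 kΩ (source resistance + R1).
Open-circuit (no load on X): V_th = V_s · R2/(R1' + R2) = 41.6 × 36.7/(53.18 + 36.7) = 16.99 V.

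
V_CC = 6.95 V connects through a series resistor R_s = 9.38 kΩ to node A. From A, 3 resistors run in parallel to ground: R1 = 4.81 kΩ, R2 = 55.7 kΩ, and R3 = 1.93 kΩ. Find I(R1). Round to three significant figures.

Equivalent of the parallel group: R_p = 1.344 kΩ.
Node voltage V_A = V_CC · R_p/(R_s + R_p) = 6.95 × 0.1253 = 0.8711 V.
Branch current I = V_A/R1 = 0.8711/4.81 = 0.1811 mA.

I ≈ 0.181 mA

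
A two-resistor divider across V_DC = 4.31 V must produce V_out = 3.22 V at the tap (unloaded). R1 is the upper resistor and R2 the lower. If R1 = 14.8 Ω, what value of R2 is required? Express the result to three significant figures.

V_out/V_DC = R2/(R1+R2) = 0.7471.
So R2 = R1 · V_out/(V_DC − V_out) = 14.8 × 3.22/(4.31 − 3.22) = 14.8 × 2.954 = 43.72 Ω.

R2 ≈ 43.7 Ω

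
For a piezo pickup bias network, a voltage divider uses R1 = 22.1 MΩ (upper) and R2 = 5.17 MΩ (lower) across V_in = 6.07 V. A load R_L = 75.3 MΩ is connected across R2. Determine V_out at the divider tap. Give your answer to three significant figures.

V_out ≈ 1.09 V

The load sits in parallel with R2, giving an effective lower resistance R2' = R2·R_L/(R2+R_L) = 4.838 MΩ.
Then V_out = V_in · R2'/(R1 + R2') = 6.07 × 4.838/26.94 = 1.090 V.
(Unloaded it would be 1.15 V; the load pulls it down.)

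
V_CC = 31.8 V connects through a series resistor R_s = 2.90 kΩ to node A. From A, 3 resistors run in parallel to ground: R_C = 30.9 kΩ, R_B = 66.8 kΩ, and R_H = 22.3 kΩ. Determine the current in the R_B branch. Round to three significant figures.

I ≈ 0.376 mA

Parallel bank: R_p = 1/(1/30.9 + 1/66.8 + 1/22.3) = 10.85 kΩ.
Node voltage V_A = V_CC · R_p/(R_s + R_p) = 31.8 × 0.7891 = 25.09 V.
I(R_B) = V_A / R_B = 25.09/66.8 = 0.3756 mA.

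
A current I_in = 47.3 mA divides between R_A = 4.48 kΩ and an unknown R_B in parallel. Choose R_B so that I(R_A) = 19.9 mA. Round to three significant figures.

Two-branch current divider: I_A = I_in · R_B/(R_A + R_B).
19.9/47.3 = R_B/(R_A + R_B) → R_B = R_A · (0.4207)/(1 − 0.4207) = 4.48 × 0.7263 = 3.254 kΩ.

R_B ≈ 3.25 kΩ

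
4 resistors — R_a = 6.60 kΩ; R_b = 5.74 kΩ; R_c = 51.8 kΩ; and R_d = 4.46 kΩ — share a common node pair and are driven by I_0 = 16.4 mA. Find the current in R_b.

I ≈ 5.02 mA

Conductances: ΣG = 1/6.60 + 1/5.74 + 1/51.8 + 1/4.46 = 0.5693 (1/kΩ).
R_b takes the fraction G_k/ΣG = 0.1742/0.5693 = 0.3060, so I = 16.4 × 0.3060 = 5.019 mA.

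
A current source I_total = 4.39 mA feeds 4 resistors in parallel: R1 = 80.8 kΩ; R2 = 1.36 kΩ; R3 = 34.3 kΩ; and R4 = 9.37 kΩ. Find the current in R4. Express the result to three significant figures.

I ≈ 0.530 mA

Conductances: ΣG = 1/80.8 + 1/1.36 + 1/34.3 + 1/9.37 = 0.8835 (1/kΩ).
Current divider: I(R4) = I_total · G_k/ΣG = 4.39 × (0.1067/0.8835) = 4.39 × 0.1208 = 0.5303 mA.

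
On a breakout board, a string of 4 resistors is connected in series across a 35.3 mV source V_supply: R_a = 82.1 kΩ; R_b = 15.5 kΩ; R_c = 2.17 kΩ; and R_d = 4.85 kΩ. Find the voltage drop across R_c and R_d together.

V ≈ 2.37 mV

Series total: ΣR = 82.1 + 15.5 + 2.17 + 4.85 = 104.6 kΩ.
R_{R_c..R_d} = 2.17 + 4.85 = 7.020 kΩ.
Voltage divider: V = V_supply · (7.020 / 104.6) = 35.3 × 0.06710 = 2.369 mV.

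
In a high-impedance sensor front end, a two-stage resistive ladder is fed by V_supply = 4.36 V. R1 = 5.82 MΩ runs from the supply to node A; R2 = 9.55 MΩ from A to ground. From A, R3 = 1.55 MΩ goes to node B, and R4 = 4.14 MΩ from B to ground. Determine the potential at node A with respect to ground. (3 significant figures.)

V_A ≈ 1.66 V

Looking into the second stage from A: R3 + R4 = 5.690 MΩ appears in parallel with R2.
Effective lower resistance at A: R2 ‖ 5.690 = 3.566 MΩ.
First divider: V_A = V_supply · 3.566/(5.82 + 3.566) = 1.656 V.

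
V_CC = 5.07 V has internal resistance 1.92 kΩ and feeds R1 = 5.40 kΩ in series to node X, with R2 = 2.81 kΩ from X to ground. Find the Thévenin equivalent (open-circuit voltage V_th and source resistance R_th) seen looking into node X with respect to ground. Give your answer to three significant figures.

V_th ≈ 1.41 V, R_th ≈ 2.03 kΩ

R1' = 1.92 + 5.40 = 7.320 kΩ (source resistance + R1).
V_th is the unloaded tap voltage: V_CC · R2/(R1'+R2) = 5.07 × 0.2774 = 1.406 V.
Looking into X with the source shorted: R_th = R1'·R2/(R1'+R2) = 7.320 × 2.81/10.13 = 2.031 kΩ.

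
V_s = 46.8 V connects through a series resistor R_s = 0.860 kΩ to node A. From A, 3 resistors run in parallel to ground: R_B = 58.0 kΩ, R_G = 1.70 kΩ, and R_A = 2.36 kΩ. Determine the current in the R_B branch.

I ≈ 0.428 mA

Combine the parallel branches: R_p = (1/58.0 + 1/1.70 + 1/2.36)⁻¹ = 0.9716 kΩ.
V_A = 46.8 × 0.9716/1.832 = 24.83 V.
Branch current I = V_A/R_B = 24.83/58.0 = 0.4280 mA.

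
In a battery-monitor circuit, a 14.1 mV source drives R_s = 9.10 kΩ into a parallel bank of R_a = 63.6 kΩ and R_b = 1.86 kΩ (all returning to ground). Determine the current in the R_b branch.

I ≈ 1.26 µA

Parallel bank: R_p = 1/(1/63.6 + 1/1.86) = 1.807 kΩ.
V_A by voltage divider: V_A = 14.1 × 1.807/(9.10 + 1.807) = 2.336 mV.
I(R_b) = V_A / R_b = 2.336/1.86 = 1.256 µA.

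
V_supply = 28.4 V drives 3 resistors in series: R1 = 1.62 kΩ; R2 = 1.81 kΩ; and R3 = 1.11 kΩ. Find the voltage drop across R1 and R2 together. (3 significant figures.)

V ≈ 21.5 V

Series total: ΣR = 1.62 + 1.81 + 1.11 = 4.540 kΩ.
R_{R1..R2} = 1.62 + 1.81 = 3.430 kΩ.
Voltage divider: V = V_supply · (3.430 / 4.540) = 28.4 × 0.7555 = 21.46 V.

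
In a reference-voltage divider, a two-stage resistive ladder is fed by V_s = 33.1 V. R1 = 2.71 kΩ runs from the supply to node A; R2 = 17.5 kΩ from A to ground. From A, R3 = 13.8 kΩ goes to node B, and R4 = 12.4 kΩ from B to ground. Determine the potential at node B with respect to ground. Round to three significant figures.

The second stage (R3 + R4 = 26.20 kΩ) loads node A in parallel with R2.
Effective lower resistance at A: R2 ‖ 26.20 = 10.49 kΩ.
First divider: V_A = V_s · 10.49/(2.71 + 10.49) = 26.31 V.
Stage 2 is unloaded, so V_B = V_A · R4/(R3+R4) = 26.31 × 12.4/26.20 = 12.45 V.

V_B ≈ 12.4 V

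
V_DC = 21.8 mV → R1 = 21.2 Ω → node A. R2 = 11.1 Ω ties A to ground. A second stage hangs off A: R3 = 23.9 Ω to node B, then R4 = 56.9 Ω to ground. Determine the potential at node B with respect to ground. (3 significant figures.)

V_B ≈ 4.84 mV

Node A sees R2 in parallel with the series input of stage 2, R3 + R4 = 80.80 Ω.
R2 ‖ (R3+R4) = 9.759 Ω.
So V_A = 21.8 × 0.3152 = 6.872 mV.
Stage 2 is unloaded, so V_B = V_A · R4/(R3+R4) = 6.872 × 56.9/80.80 = 4.839 mV.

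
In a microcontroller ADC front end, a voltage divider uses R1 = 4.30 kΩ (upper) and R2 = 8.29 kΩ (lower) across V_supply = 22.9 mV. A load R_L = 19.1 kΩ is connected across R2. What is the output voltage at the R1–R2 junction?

The load sits in parallel with R2, giving an effective lower resistance R2' = R2·R_L/(R2+R_L) = 5.781 kΩ.
Then V_out = V_supply · R2'/(R1 + R2') = 22.9 × 5.781/10.08 = 13.13 mV.

V_out ≈ 13.1 mV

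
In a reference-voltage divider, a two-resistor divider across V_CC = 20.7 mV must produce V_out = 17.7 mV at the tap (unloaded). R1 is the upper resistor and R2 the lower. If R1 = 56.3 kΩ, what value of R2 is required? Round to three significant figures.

The divider ratio is R2/(R1+R2) = 17.7/20.7 = 0.8551.
Rearranging, R2 = R1·k/(1−k) = 56.3 × 5.900 = 332.2 kΩ.

R2 ≈ 332 kΩ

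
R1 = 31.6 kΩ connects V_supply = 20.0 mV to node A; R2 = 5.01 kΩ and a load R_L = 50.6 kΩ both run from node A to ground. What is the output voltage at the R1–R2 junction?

V_out ≈ 2.52 mV

R2 ‖ R_L = (5.01 × 50.6)/(5.01 + 50.6) = 4.559 kΩ.
Voltage divider with the loaded lower leg: V_out = 20.0 × 4.559/(31.6 + 4.559) = 20.0 × 0.1261 = 2.521 mV.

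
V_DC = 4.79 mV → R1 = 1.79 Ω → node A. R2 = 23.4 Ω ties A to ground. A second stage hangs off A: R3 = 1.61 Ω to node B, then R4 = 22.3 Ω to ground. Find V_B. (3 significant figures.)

The second stage (R3 + R4 = 23.91 Ω) loads node A in parallel with R2.
Effective lower resistance at A: R2 ‖ 23.91 = 11.83 Ω.
First divider: V_A = V_DC · 11.83/(1.79 + 11.83) = 4.160 mV.
V_B = V_A × 0.9327 = 3.880 mV.

V_B ≈ 3.88 mV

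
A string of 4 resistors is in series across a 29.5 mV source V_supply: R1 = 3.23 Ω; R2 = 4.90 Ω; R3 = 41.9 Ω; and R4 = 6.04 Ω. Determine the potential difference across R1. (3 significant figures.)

V ≈ 1.70 mV

Series total: ΣR = 3.23 + 4.90 + 41.9 + 6.04 = 56.07 Ω.
Voltage divider: V = V_supply · (3.230 / 56.07) = 29.5 × 0.05761 = 1.699 mV.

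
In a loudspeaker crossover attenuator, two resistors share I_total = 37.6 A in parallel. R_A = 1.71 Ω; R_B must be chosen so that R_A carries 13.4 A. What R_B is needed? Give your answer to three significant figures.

R_B ≈ 0.947 Ω

Two-branch current divider: I_A = I_total · R_B/(R_A + R_B).
13.4/37.6 = R_B/(R_A + R_B) → R_B = R_A · (0.3564)/(1 − 0.3564) = 1.71 × 0.5537 = 0.9469 Ω.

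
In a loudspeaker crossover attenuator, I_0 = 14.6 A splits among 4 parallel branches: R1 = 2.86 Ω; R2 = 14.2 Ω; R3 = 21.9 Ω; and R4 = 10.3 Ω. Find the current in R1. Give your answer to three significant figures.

I ≈ 9.07 A

Conductances: ΣG = 1/2.86 + 1/14.2 + 1/21.9 + 1/10.3 = 0.5628 (1/Ω).
By the current-divider rule, I = I_0 · G_k/ΣG = 14.6 × 0.6212 = 9.070 A.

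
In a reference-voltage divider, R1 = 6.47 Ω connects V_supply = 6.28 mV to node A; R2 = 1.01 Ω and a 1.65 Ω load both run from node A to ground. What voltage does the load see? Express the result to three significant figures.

V_out ≈ 0.554 mV

The load sits in parallel with R2, giving an effective lower resistance R2' = R2·R_L/(R2+R_L) = 0.6265 Ω.
Voltage divider with the loaded lower leg: V_out = 6.28 × 0.6265/(6.47 + 0.6265) = 6.28 × 0.08828 = 0.5544 mV.
(Unloaded it would be 0.848 mV; the load pulls it down.)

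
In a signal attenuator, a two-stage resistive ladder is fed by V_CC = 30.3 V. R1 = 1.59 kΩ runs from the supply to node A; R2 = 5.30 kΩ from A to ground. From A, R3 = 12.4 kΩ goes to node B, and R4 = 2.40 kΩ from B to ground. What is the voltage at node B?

The second stage (R3 + R4 = 14.80 kΩ) loads node A in parallel with R2.
Effective lower resistance at A: R2 ‖ 14.80 = 3.902 kΩ.
First divider: V_A = V_CC · 3.902/(1.59 + 3.902) = 21.53 V.
V_B = V_A × 0.1622 = 3.491 V.

V_B ≈ 3.49 V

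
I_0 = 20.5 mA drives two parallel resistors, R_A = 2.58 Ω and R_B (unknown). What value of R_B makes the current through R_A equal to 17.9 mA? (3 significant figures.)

R_B ≈ 17.8 Ω

In a two-way split, I_A/I_0 = R_B/(R_A + R_B).
17.9/20.5 = R_B/(R_A + R_B) → R_B = R_A · (0.8732)/(1 − 0.8732) = 2.58 × 6.885 = 17.76 Ω.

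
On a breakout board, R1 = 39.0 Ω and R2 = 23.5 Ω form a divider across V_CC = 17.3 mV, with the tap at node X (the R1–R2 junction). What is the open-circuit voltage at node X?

V_th is the unloaded tap voltage: V_CC · R2/(R1+R2) = 17.3 × 0.3760 = 6.505 mV.

V_th ≈ 6.50 mV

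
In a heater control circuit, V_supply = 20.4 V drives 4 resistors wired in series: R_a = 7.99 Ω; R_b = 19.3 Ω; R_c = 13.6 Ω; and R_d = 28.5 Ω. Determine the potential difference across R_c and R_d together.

V ≈ 12.4 V

Total series resistance ΣR = 7.99 + 19.3 + 13.6 + 28.5 = 69.39 Ω.
R_{R_c..R_d} = 13.6 + 28.5 = 42.10 Ω.
By the voltage-divider rule, V = 20.4 × 42.10/69.39 = 12.38 V.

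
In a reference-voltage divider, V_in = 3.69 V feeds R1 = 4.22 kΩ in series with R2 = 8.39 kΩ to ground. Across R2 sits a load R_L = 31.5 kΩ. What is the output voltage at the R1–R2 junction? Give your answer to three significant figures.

First combine the lower leg with the load: R2 ‖ R_L = 6.625 kΩ.
Now apply the divider: V_out = 3.69 × 0.6109 = 2.254 V.
(Unloaded it would be 2.46 V; the load pulls it down.)

V_out ≈ 2.25 V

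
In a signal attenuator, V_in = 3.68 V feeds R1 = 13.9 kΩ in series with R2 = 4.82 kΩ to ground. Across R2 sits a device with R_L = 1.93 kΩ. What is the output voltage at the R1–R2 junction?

V_out ≈ 0.332 V

R2 ‖ R_L = (4.82 × 1.93)/(4.82 + 1.93) = 1.378 kΩ.
Then V_out = V_in · R2'/(R1 + R2') = 3.68 × 1.378/15.28 = 0.3320 V.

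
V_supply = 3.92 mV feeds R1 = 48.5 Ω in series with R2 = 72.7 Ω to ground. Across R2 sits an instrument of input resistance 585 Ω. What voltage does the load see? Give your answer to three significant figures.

R2 ‖ R_L = (72.7 × 585)/(72.7 + 585) = 64.66 Ω.
Voltage divider with the loaded lower leg: V_out = 3.92 × 64.66/(48.5 + 64.66) = 3.92 × 0.5714 = 2.240 mV.
(Unloaded it would be 2.35 mV; the load pulls it down.)

V_out ≈ 2.24 mV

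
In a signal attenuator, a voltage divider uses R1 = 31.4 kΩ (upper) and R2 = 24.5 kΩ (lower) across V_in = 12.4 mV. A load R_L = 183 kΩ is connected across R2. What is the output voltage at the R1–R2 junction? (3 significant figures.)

V_out ≈ 5.05 mV

R2 ‖ R_L = (24.5 × 183)/(24.5 + 183) = 21.61 kΩ.
Now apply the divider: V_out = 12.4 × 0.4076 = 5.055 mV.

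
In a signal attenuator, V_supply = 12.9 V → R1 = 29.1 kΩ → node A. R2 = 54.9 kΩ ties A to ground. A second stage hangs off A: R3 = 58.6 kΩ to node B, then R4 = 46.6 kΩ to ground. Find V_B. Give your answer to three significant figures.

V_B ≈ 3.16 V

Node A sees R2 in parallel with the series input of stage 2, R3 + R4 = 105.2 kΩ.
Effective lower resistance at A: R2 ‖ 105.2 = 36.07 kΩ.
V_A = 12.9 × 36.07/(29.1 + 36.07) = 7.140 V.
V_B = V_A × 0.4430 = 3.163 V.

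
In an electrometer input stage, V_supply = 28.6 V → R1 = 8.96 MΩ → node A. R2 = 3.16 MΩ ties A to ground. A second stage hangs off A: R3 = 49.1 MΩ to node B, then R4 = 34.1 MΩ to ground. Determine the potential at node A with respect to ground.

Node A sees R2 in parallel with the series input of stage 2, R3 + R4 = 83.20 MΩ.
R2 ‖ (R3+R4) = 3.044 MΩ.
V_A = 28.6 × 3.044/(8.96 + 3.044) = 7.253 V.

V_A ≈ 7.25 V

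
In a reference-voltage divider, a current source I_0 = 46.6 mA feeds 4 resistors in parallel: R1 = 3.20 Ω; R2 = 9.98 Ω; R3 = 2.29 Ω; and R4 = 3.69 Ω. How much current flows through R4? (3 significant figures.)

Conductances: ΣG = 1/3.20 + 1/9.98 + 1/2.29 + 1/3.69 = 1.120 (1/Ω).
By the current-divider rule, I = I_0 · G_k/ΣG = 46.6 × 0.2419 = 11.27 mA.

I ≈ 11.3 mA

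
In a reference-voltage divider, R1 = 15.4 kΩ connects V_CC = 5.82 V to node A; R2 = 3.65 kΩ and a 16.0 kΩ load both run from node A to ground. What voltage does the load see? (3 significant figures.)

First combine the lower leg with the load: R2 ‖ R_L = 2.972 kΩ.
Now apply the divider: V_out = 5.82 × 0.1618 = 0.9415 V.

V_out ≈ 0.941 V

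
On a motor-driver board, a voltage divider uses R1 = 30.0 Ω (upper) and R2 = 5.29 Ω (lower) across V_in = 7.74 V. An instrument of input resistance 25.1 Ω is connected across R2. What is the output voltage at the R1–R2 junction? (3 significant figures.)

V_out ≈ 0.984 V

The load sits in parallel with R2, giving an effective lower resistance R2' = R2·R_L/(R2+R_L) = 4.369 Ω.
Now apply the divider: V_out = 7.74 × 0.1271 = 0.9839 V.
(Unloaded it would be 1.16 V; the load pulls it down.)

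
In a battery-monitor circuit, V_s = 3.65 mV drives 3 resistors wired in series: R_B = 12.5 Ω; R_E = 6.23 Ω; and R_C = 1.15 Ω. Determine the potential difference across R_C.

V ≈ 0.211 mV

Total series resistance ΣR = 12.5 + 6.23 + 1.15 = 19.88 Ω.
V = V_s · R/ΣR = 3.65 × 0.05785 = 0.2111 mV.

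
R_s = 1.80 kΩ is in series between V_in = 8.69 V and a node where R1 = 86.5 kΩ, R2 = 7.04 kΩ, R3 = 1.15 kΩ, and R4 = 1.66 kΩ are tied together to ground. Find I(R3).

Parallel bank: R_p = 1/(1/86.5 + 1/7.04 + 1/1.15 + 1/1.66) = 0.6152 kΩ.
Node voltage V_A = V_in · R_p/(R_s + R_p) = 8.69 × 0.2547 = 2.213 V.
Branch current I = V_A/R3 = 2.213/1.15 = 1.925 mA.
(Check via current divider: I_total = 3.598 mA; share G_k/ΣG = 0.5349 → same result.)

I ≈ 1.92 mA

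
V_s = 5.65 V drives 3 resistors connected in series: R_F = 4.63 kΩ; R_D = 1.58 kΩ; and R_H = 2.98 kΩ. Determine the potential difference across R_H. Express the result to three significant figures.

V ≈ 1.83 V

Total series resistance ΣR = 4.63 + 1.58 + 2.98 = 9.190 kΩ.
V = V_s · R/ΣR = 5.65 × 0.3243 = 1.832 V.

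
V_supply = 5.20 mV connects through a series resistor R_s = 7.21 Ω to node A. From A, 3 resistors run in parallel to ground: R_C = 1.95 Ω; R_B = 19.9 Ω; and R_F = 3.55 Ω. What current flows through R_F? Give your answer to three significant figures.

Equivalent of the parallel group: R_p = 1.184 Ω.
Node voltage V_A = V_supply · R_p/(R_s + R_p) = 5.20 × 0.1410 = 0.7334 mV.
Branch current I = V_A/R_F = 0.7334/3.55 = 0.2066 mA.

I ≈ 0.207 mA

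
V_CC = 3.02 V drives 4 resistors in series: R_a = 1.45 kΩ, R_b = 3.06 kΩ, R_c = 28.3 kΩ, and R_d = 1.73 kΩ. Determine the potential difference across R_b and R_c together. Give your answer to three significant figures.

ΣR = 1.45 + 3.06 + 28.3 + 1.73 = 34.54 kΩ.
R_{R_b..R_c} = 3.06 + 28.3 = 31.36 kΩ.
V = V_CC · R/ΣR = 3.02 × 0.9079 = 2.742 V.

V ≈ 2.74 V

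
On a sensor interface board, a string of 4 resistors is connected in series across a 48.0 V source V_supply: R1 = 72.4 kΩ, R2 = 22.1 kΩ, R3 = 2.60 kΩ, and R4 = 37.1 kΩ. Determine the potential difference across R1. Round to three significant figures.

V ≈ 25.9 V

Total series resistance ΣR = 72.4 + 22.1 + 2.60 + 37.1 = 134.2 kΩ.
By the voltage-divider rule, V = 48.0 × 72.40/134.2 = 25.90 V.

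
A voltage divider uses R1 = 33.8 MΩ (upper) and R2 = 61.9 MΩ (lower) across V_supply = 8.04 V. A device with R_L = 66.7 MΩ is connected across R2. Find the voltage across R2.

R2 ‖ R_L = (61.9 × 66.7)/(61.9 + 66.7) = 32.11 MΩ.
Now apply the divider: V_out = 8.04 × 0.4871 = 3.917 V.

V_out ≈ 3.92 V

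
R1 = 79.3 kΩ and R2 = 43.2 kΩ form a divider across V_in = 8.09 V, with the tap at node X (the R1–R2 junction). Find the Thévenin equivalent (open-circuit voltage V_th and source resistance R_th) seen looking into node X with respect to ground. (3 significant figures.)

With X open, the divider is unloaded: V_th = 8.09 × 43.2/122.5 = 2.853 V.
Looking into X with the source shorted: R_th = R1·R2/(R1+R2) = 79.30 × 43.2/122.5 = 27.97 kΩ.

V_th ≈ 2.85 V, R_th ≈ 28.0 kΩ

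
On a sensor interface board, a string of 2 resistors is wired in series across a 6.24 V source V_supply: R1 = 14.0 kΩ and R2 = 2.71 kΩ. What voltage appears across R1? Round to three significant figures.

Series total: ΣR = 14.0 + 2.71 = 16.71 kΩ.
Voltage divider: V = V_supply · (14.00 / 16.71) = 6.24 × 0.8378 = 5.228 V.

V ≈ 5.23 V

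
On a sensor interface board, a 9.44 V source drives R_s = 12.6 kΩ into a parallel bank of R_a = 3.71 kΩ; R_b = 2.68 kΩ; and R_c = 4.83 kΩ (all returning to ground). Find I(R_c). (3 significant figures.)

I ≈ 0.167 mA

Combine the parallel branches: R_p = (1/3.71 + 1/2.68 + 1/4.83)⁻¹ = 1.177 kΩ.
V_A by voltage divider: V_A = 9.44 × 1.177/(12.6 + 1.177) = 0.8064 V.
Branch current I = V_A/R_c = 0.8064/4.83 = 0.1670 mA.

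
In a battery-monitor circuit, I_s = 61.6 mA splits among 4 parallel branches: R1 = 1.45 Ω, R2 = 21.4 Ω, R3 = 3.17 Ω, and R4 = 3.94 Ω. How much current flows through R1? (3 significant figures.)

Conductances: ΣG = 1/1.45 + 1/21.4 + 1/3.17 + 1/3.94 = 1.306 (1/Ω).
R1 takes the fraction G_k/ΣG = 0.6897/1.306 = 0.5282, so I = 61.6 × 0.5282 = 32.54 mA.

I ≈ 32.5 mA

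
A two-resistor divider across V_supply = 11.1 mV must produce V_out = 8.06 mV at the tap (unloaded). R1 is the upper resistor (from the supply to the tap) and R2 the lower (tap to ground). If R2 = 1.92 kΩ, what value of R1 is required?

Required fraction k = V_out/V_supply = 0.7261.
R1 = R2·(1/k − 1) = 1.92 × 0.3772 = 0.7242 kΩ.

R1 ≈ 0.724 kΩ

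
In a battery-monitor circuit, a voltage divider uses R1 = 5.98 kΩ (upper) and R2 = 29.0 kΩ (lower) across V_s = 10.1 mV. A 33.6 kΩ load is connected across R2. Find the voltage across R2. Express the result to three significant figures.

First combine the lower leg with the load: R2 ‖ R_L = 15.57 kΩ.
Then V_out = V_s · R2'/(R1 + R2') = 10.1 × 15.57/21.55 = 7.297 mV.

V_out ≈ 7.30 mV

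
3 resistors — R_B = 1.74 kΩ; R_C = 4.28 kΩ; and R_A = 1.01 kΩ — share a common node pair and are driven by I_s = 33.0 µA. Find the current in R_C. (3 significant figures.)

ΣG = 1/1.74 + 1/4.28 + 1/1.01 = 1.798.
By the current-divider rule, I = I_s · G_k/ΣG = 33.0 × 0.1299 = 4.287 µA.

I ≈ 4.29 µA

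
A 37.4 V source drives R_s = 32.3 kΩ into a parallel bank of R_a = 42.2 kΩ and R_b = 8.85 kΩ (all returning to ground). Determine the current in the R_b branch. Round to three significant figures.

Combine the parallel branches: R_p = (1/42.2 + 1/8.85)⁻¹ = 7.316 kΩ.
Node voltage V_A = V_DC · R_p/(R_s + R_p) = 37.4 × 0.1847 = 6.907 V.
I(R_b) = V_A / R_b = 6.907/8.85 = 0.7804 mA.
(Check via current divider: I_total = 0.9441 mA; share G_k/ΣG = 0.8266 → same result.)

I ≈ 0.780 mA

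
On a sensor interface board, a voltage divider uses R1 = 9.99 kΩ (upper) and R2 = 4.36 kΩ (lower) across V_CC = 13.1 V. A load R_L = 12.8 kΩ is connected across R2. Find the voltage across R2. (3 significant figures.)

V_out ≈ 3.22 V

The load sits in parallel with R2, giving an effective lower resistance R2' = R2·R_L/(R2+R_L) = 3.252 kΩ.
Voltage divider with the loaded lower leg: V_out = 13.1 × 3.252/(9.99 + 3.252) = 13.1 × 0.2456 = 3.217 V.
(Unloaded it would be 3.98 V; the load pulls it down.)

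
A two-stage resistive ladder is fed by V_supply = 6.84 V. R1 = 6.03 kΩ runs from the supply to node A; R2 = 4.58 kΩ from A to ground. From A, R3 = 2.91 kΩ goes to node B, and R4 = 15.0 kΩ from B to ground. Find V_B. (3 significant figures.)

V_B ≈ 2.16 V

The second stage (R3 + R4 = 17.91 kΩ) loads node A in parallel with R2.
R2 ‖ (R3+R4) = 3.647 kΩ.
So V_A = 6.84 × 0.3769 = 2.578 V.
Stage 2 is unloaded, so V_B = V_A · R4/(R3+R4) = 2.578 × 15.0/17.91 = 2.159 V.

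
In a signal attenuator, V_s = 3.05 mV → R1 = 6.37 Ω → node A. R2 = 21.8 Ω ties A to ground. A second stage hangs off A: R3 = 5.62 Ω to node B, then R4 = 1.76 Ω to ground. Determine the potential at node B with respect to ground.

V_B ≈ 0.337 mV

Looking into the second stage from A: R3 + R4 = 7.380 Ω appears in parallel with R2.
Effective lower resistance at A: R2 ‖ 7.380 = 5.514 Ω.
So V_A = 3.05 × 0.4640 = 1.415 mV.
Stage 2 is unloaded, so V_B = V_A · R4/(R3+R4) = 1.415 × 1.76/7.380 = 0.3375 mV.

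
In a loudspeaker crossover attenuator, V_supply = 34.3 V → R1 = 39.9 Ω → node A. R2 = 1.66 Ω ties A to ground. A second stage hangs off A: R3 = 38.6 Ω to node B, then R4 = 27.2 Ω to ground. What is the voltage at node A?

V_A ≈ 1.34 V

Node A sees R2 in parallel with the series input of stage 2, R3 + R4 = 65.80 Ω.
Effective lower resistance at A: R2 ‖ 65.80 = 1.619 Ω.
So V_A = 34.3 × 0.03900 = 1.338 V.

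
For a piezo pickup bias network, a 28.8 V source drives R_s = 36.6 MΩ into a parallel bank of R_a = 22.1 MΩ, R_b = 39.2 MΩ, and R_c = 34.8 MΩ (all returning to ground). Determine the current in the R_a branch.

I ≈ 0.281 µA

Combine the parallel branches: R_p = (1/22.1 + 1/39.2 + 1/34.8)⁻¹ = 10.05 MΩ.
V_A by voltage divider: V_A = 28.8 × 10.05/(36.6 + 10.05) = 6.205 V.
Branch current I = V_A/R_a = 6.205/22.1 = 0.2808 µA.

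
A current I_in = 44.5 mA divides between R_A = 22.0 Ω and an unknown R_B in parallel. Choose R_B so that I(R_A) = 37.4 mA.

R_B ≈ 116 Ω

Two-branch current divider: I_A = I_in · R_B/(R_A + R_B).
37.4/44.5 = R_B/(R_A + R_B) → R_B = R_A · (0.8404)/(1 − 0.8404) = 22.0 × 5.268 = 115.9 Ω.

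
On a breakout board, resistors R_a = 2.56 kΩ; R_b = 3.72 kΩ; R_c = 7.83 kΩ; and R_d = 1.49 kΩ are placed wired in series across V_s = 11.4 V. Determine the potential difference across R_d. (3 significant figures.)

Total series resistance ΣR = 2.56 + 3.72 + 7.83 + 1.49 = 15.60 kΩ.
By the voltage-divider rule, V = 11.4 × 1.490/15.60 = 1.089 V.

V ≈ 1.09 V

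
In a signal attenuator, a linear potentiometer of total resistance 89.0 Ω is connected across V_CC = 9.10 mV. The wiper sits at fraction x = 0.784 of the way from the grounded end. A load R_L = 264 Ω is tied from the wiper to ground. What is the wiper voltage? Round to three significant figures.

V_out ≈ 6.75 mV

Lower segment x·R_p = 69.78 Ω; upper segment (1−x)·R_p = 19.22 Ω.
Lower segment in parallel with the load: 69.78 ‖ 264 = 55.19 Ω.
Then V_out = V_CC · 55.19/(19.22 + 55.19) = 6.749 mV.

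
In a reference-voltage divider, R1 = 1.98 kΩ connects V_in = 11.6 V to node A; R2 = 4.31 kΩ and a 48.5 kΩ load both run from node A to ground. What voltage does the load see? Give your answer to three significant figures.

First combine the lower leg with the load: R2 ‖ R_L = 3.958 kΩ.
Voltage divider with the loaded lower leg: V_out = 11.6 × 3.958/(1.98 + 3.958) = 11.6 × 0.6666 = 7.732 V.
(Unloaded it would be 7.95 V; the load pulls it down.)

V_out ≈ 7.73 V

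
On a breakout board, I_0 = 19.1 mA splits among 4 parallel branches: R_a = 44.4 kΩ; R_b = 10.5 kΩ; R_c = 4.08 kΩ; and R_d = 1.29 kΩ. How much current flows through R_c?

Total conductance ΣG = 1/44.4 + 1/10.5 + 1/4.08 + 1/1.29 = 1.138 (units of 1/kΩ).
Current divider: I(R_c) = I_0 · G_k/ΣG = 19.1 × (0.2451/1.138) = 19.1 × 0.2154 = 4.113 mA.

I ≈ 4.11 mA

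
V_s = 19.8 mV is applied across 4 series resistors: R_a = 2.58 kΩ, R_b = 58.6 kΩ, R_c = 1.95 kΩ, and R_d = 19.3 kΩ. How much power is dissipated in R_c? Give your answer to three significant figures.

ΣR = 82.43 kΩ → I = 19.8/82.43 = 0.2402 µA.
V(R_c) = I·R = 0.4684 mV; P = V·I = 0.4684 × 0.2402 = 0.1125 nW.

P ≈ 0.113 nW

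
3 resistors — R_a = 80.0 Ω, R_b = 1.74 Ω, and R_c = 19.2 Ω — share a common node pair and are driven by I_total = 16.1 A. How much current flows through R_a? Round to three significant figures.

Conductances: ΣG = 1/80.0 + 1/1.74 + 1/19.2 = 0.6393 (1/Ω).
R_a takes the fraction G_k/ΣG = 0.01250/0.6393 = 0.01955, so I = 16.1 × 0.01955 = 0.3148 A.

I ≈ 0.315 A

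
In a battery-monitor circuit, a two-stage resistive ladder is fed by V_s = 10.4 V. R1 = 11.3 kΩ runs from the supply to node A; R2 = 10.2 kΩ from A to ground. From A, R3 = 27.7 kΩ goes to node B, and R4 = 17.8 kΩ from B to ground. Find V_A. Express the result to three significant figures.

V_A ≈ 4.41 V

The second stage (R3 + R4 = 45.50 kΩ) loads node A in parallel with R2.
R2 ‖ (R3+R4) = 8.332 kΩ.
V_A = 10.4 × 8.332/(11.3 + 8.332) = 4.414 V.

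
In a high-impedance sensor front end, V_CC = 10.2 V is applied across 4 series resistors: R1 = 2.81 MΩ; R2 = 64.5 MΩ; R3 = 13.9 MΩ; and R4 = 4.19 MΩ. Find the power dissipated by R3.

Series current I = V_CC/ΣR = 10.2/85.40 = 0.1194 µA.
P(R3) = I²·R3 = (0.1194)² × 13.9 = 0.1983 µW.

P ≈ 0.198 µW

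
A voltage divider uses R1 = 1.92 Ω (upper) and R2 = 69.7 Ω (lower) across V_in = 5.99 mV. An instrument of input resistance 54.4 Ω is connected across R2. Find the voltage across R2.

V_out ≈ 5.64 mV

The load sits in parallel with R2, giving an effective lower resistance R2' = R2·R_L/(R2+R_L) = 30.55 Ω.
Voltage divider with the loaded lower leg: V_out = 5.99 × 30.55/(1.92 + 30.55) = 5.99 × 0.9409 = 5.636 mV.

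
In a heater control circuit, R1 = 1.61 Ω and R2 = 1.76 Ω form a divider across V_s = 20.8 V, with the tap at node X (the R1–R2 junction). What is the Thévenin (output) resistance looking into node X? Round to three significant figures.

R_th ≈ 0.841 Ω

Zeroing V_s shorts the top of R1 to ground, so R_th = R1 ‖ R2 = 0.8408 Ω.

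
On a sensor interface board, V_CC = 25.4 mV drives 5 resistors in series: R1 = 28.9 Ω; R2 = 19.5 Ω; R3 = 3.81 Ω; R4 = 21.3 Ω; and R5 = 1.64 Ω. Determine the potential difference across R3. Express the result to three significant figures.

Series total: ΣR = 28.9 + 19.5 + 3.81 + 21.3 + 1.64 = 75.15 Ω.
By the voltage-divider rule, V = 25.4 × 3.810/75.15 = 1.288 mV.

V ≈ 1.29 mV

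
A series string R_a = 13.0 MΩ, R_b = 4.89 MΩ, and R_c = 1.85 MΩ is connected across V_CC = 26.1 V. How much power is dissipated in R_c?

Series current I = V_CC/ΣR = 26.1/19.74 = 1.322 µA.
V(R_c) = I·R = 2.446 V; P = V·I = 2.446 × 1.322 = 3.234 µW.

P ≈ 3.23 µW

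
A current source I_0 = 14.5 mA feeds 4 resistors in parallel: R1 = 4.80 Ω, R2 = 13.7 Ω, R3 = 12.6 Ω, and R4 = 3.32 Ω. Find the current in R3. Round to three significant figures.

I ≈ 1.74 mA

ΣG = 1/4.80 + 1/13.7 + 1/12.6 + 1/3.32 = 0.6619.
R3 takes the fraction G_k/ΣG = 0.07937/0.6619 = 0.1199, so I = 14.5 × 0.1199 = 1.739 mA.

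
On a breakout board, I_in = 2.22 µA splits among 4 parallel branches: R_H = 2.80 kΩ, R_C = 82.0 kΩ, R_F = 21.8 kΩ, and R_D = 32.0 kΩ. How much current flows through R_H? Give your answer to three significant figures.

I ≈ 1.78 µA

Conductances: ΣG = 1/2.80 + 1/82.0 + 1/21.8 + 1/32.0 = 0.4465 (1/kΩ).
Current divider: I(R_H) = I_in · G_k/ΣG = 2.22 × (0.3571/0.4465) = 2.22 × 0.7999 = 1.776 µA.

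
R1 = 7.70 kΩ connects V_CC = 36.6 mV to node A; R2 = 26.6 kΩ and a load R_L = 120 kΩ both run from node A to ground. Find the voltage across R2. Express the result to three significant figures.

The load sits in parallel with R2, giving an effective lower resistance R2' = R2·R_L/(R2+R_L) = 21.77 kΩ.
Voltage divider with the loaded lower leg: V_out = 36.6 × 21.77/(7.70 + 21.77) = 36.6 × 0.7387 = 27.04 mV.

V_out ≈ 27.0 mV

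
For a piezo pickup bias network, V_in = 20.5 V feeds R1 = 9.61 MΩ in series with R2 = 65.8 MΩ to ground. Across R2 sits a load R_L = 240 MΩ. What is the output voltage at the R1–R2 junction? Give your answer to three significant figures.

V_out ≈ 17.3 V

The load sits in parallel with R2, giving an effective lower resistance R2' = R2·R_L/(R2+R_L) = 51.64 MΩ.
Voltage divider with the loaded lower leg: V_out = 20.5 × 51.64/(9.61 + 51.64) = 20.5 × 0.8431 = 17.28 V.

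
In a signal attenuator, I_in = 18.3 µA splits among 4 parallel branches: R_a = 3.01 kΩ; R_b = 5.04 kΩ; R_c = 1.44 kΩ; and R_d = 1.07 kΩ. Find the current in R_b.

I ≈ 1.68 µA

Conductances: ΣG = 1/3.01 + 1/5.04 + 1/1.44 + 1/1.07 = 2.160 (1/kΩ).
By the current-divider rule, I = I_in · G_k/ΣG = 18.3 × 0.09187 = 1.681 µA.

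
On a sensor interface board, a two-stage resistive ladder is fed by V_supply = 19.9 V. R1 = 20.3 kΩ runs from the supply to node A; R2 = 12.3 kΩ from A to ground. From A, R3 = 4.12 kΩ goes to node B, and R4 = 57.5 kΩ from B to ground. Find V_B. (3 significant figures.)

The second stage (R3 + R4 = 61.62 kΩ) loads node A in parallel with R2.
R2 ‖ (R3+R4) = 10.25 kΩ.
V_A = 19.9 × 10.25/(20.3 + 10.25) = 6.678 V.
V_B = V_A × 0.9331 = 6.232 V.

V_B ≈ 6.23 V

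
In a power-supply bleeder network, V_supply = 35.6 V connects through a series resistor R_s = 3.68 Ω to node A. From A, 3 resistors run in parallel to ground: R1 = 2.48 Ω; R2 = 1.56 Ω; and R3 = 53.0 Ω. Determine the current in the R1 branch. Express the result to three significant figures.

Parallel bank: R_p = 1/(1/2.48 + 1/1.56 + 1/53.0) = 0.9406 Ω.
V_A by voltage divider: V_A = 35.6 × 0.9406/(3.68 + 0.9406) = 7.247 V.
I(R1) = V_A / R1 = 7.247/2.48 = 2.922 A.
(Equivalently: I_total = 7.705 A, then current-divider fraction G_k/ΣG = 0.3793.)

I ≈ 2.92 A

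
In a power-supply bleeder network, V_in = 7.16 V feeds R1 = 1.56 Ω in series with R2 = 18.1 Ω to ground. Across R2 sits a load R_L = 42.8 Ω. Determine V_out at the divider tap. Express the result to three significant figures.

The load sits in parallel with R2, giving an effective lower resistance R2' = R2·R_L/(R2+R_L) = 12.72 Ω.
Voltage divider with the loaded lower leg: V_out = 7.16 × 12.72/(1.56 + 12.72) = 7.16 × 0.8908 = 6.378 V.
(Unloaded it would be 6.59 V; the load pulls it down.)

V_out ≈ 6.38 V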